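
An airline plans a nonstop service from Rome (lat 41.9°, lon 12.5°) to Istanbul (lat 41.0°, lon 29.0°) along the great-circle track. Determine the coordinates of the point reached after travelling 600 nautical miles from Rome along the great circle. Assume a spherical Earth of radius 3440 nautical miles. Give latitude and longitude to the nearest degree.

Write both endpoints as unit vectors p₁, p₂ with components (cos φ cos λ, cos φ sin λ, sin φ).
The central angle between the endpoints is δ = arccos(p₁·p₂) ≈ 0.216 rad (12.4°). The total great-circle distance is δ·R ≈ 0.216 × 3440 ≈ 743 nmi, so the target fraction is f = 600/743 ≈ 0.807.
Interpolate at f ≈ 0.807 with slerp weights a = sin((1−f)δ)/sin δ ≈ 0.194, b = sin(fδ)/sin δ ≈ 0.809.
p = a·p₁ + b·p₂ ≈ (0.675, 0.327, 0.661); φ = arcsin(p_z) ≈ 41.36°, λ = atan2(p_y, p_x) ≈ 25.86°.

≈ lat 41°, lon 26°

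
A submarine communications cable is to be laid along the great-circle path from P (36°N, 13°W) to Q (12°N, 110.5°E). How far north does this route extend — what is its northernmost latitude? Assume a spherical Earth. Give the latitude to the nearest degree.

≈ 46°N

The great circle lies in the plane with unit normal n̂ = (p₁ × p₂)/|p₁ × p₂|.
Here n̂_z ≈ +0.695; the vertex latitude is φ_max = arccos|n̂_z| ≈ 46.0°.
Check via Clairaut: cos φ_max = |cos φ₁| · sin C = cos(36.0°)·sin(59.2°) ≈ 0.695, again giving ≈ 46.0°.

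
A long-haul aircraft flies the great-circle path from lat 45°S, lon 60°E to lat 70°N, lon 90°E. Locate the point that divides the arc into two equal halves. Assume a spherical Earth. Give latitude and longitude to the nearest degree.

≈ lat 13°N, lon 70°E

Write both endpoints as unit vectors p₁, p₂ with components (cos φ cos λ, cos φ sin λ, sin φ).
The central angle between the endpoints is δ = arccos(p₁·p₂) ≈ 2.043 rad (117.1°).
Interpolate at f = 1/2 with slerp weights a = sin((1−f)δ)/sin δ ≈ 0.958, b = sin(fδ)/sin δ ≈ 0.958.
p = a·p₁ + b·p₂ ≈ (0.339, 0.914, 0.223); φ = arcsin(p_z) ≈ 12.87°, λ = atan2(p_y, p_x) ≈ 69.67°.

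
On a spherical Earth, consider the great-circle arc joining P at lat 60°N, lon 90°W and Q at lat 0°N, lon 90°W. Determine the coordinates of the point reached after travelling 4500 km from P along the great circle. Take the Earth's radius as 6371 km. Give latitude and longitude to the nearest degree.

From cos δ = sin φ₁ sin φ₂ + cos φ₁ cos φ₂ cos Δλ, the central angle is δ ≈ 1.047 rad (60.0°). The total great-circle distance is δ·R ≈ 1.047 × 6371 ≈ 6672 km, so the target fraction is f = 4500/6672 ≈ 0.674.
Interpolate at f ≈ 0.674 with slerp weights a = sin((1−f)δ)/sin δ ≈ 0.386, b = sin(fδ)/sin δ ≈ 0.749.
p = a·p₁ + b·p₂ ≈ (0.000, -0.942, 0.334); φ = arcsin(p_z) ≈ 19.53°, λ = atan2(p_y, p_x) ≈ -90.00°.

≈ lat 20°N, lon 90°W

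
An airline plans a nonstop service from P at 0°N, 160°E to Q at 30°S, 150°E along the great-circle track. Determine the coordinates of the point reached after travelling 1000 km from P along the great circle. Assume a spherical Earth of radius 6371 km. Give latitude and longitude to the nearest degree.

≈ 9°S, 157°E

Write both endpoints as unit vectors p₁, p₂ with components (cos φ cos λ, cos φ sin λ, sin φ).
The central angle between the endpoints is δ = arccos(p₁·p₂) ≈ 0.549 rad (31.5°). The total great-circle distance is δ·R ≈ 0.549 × 6371 ≈ 3500 km, so the target fraction is f = 1000/3500 ≈ 0.286.
Interpolate at f ≈ 0.286 with slerp weights a = sin((1−f)δ)/sin δ ≈ 0.732, b = sin(fδ)/sin δ ≈ 0.299.
p = a·p₁ + b·p₂ ≈ (-0.913, 0.380, -0.150); φ = arcsin(p_z) ≈ -8.61°, λ = atan2(p_y, p_x) ≈ 157.39°.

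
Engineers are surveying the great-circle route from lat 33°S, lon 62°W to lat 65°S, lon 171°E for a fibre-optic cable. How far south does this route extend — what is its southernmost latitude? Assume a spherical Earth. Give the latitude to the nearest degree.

≈ 73°S

The great circle lies in the plane with unit normal n̂ = (p₁ × p₂)/|p₁ × p₂|.
Here n̂_z ≈ -0.295; the vertex latitude is φ_max = arccos|n̂_z| ≈ 72.8°.
Check via Clairaut: cos φ_max = |cos φ₁| · sin C = cos(33.0°)·sin(159.4°) ≈ 0.295, again giving ≈ 72.8°.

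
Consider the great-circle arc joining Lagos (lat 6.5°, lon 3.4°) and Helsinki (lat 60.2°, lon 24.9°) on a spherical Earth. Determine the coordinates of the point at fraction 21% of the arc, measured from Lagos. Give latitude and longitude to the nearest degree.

≈ lat 18°, lon 6°

Convert each endpoint to a unit vector on the sphere (x = cos φ cos λ, y = cos φ sin λ, z = sin φ).
The central angle between the endpoints is δ = arccos(p₁·p₂) ≈ 0.979 rad (56.1°).
Interpolate at f = 0.21 with slerp weights a = sin((1−f)δ)/sin δ ≈ 0.842, b = sin(fδ)/sin δ ≈ 0.246.
p = a·p₁ + b·p₂ ≈ (0.946, 0.101, 0.309); φ = arcsin(p_z) ≈ 17.98°, λ = atan2(p_y, p_x) ≈ 6.10°.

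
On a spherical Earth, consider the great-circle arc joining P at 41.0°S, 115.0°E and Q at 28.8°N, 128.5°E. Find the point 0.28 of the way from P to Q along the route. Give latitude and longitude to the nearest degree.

≈ 22°S, 120°E

Convert each endpoint to a unit vector on the sphere (x = cos φ cos λ, y = cos φ sin λ, z = sin φ).
The central angle between the endpoints is δ = arccos(p₁·p₂) ≈ 1.238 rad (70.9°).
Interpolate at f = 0.28 with slerp weights a = sin((1−f)δ)/sin δ ≈ 0.823, b = sin(fδ)/sin δ ≈ 0.359.
p = a·p₁ + b·p₂ ≈ (-0.459, 0.809, -0.367); φ = arcsin(p_z) ≈ -21.52°, λ = atan2(p_y, p_x) ≈ 119.53°.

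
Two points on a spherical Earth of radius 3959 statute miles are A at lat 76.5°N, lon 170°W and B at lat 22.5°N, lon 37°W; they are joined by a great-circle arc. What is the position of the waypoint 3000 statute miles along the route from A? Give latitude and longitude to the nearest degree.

≈ lat 55°N, lon 47°W

The haversine formula gives a central angle δ ≈ 1.344 rad (77.0°) between the endpoints. The total great-circle distance is δ·R ≈ 1.344 × 3959 ≈ 5320 mi, so the target fraction is f = 3000/5320 ≈ 0.564.
Interpolate at f ≈ 0.564 with slerp weights a = sin((1−f)δ)/sin δ ≈ 0.568, b = sin(fδ)/sin δ ≈ 0.705.
p = a·p₁ + b·p₂ ≈ (0.390, -0.415, 0.822); φ = arcsin(p_z) ≈ 55.28°, λ = atan2(p_y, p_x) ≈ -46.80°.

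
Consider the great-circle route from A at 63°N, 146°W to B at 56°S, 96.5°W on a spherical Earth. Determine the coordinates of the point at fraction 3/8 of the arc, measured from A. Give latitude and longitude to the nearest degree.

≈ 19°N, 122°W

The haversine formula gives a central angle δ ≈ 2.182 rad (125.0°) between the endpoints.
Interpolate at f = 3/8 with slerp weights a = sin((1−f)δ)/sin δ ≈ 1.195, b = sin(fδ)/sin δ ≈ 0.891.
p = a·p₁ + b·p₂ ≈ (-0.506, -0.799, 0.326); φ = arcsin(p_z) ≈ 19.01°, λ = atan2(p_y, p_x) ≈ -122.37°.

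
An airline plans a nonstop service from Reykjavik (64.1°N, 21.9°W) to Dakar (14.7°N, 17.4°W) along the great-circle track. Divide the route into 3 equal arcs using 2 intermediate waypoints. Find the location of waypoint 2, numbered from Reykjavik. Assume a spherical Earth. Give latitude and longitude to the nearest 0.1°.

≈ 31.2°N, 18.3°W

The haversine formula gives a central angle δ ≈ 0.864 rad (49.5°) between the endpoints.
Interpolate at f = 2/3 with slerp weights a = sin((1−f)δ)/sin δ ≈ 0.374, b = sin(fδ)/sin δ ≈ 0.716.
p = a·p₁ + b·p₂ ≈ (0.812, -0.268, 0.518); φ = arcsin(p_z) ≈ 31.18°, λ = atan2(p_y, p_x) ≈ -18.26°.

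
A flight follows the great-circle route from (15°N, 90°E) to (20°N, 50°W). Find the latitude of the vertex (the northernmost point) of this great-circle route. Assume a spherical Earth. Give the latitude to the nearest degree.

≈ 43°N

The great circle lies in the plane with unit normal n̂ = (p₁ × p₂)/|p₁ × p₂|.
Here n̂_z ≈ -0.734; the vertex latitude is φ_max = arccos|n̂_z| ≈ 42.8°.
Check via Clairaut: cos φ_max = |cos φ₁| · sin C = cos(15.0°)·sin(49.5°) ≈ 0.734, again giving ≈ 42.8°.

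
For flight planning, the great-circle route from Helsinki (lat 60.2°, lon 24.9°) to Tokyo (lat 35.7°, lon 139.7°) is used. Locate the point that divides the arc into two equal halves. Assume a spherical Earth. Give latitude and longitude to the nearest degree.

≈ lat 63°, lon 103°

Convert each endpoint to a unit vector on the sphere (x = cos φ cos λ, y = cos φ sin λ, z = sin φ).
The central angle between the endpoints is δ = arccos(p₁·p₂) ≈ 1.227 rad (70.3°).
Interpolate at f = 1/2 with slerp weights a = sin((1−f)δ)/sin δ ≈ 0.612, b = sin(fδ)/sin δ ≈ 0.612.
p = a·p₁ + b·p₂ ≈ (-0.103, 0.449, 0.887); φ = arcsin(p_z) ≈ 62.56°, λ = atan2(p_y, p_x) ≈ 102.93°.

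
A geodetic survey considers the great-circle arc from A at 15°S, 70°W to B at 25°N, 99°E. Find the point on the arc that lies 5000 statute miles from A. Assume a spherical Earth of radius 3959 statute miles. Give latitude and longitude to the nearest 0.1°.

≈ 35.6°N, 15.3°W

Write both endpoints as unit vectors p₁, p₂ with components (cos φ cos λ, cos φ sin λ, sin φ).
The central angle between the endpoints is δ = arccos(p₁·p₂) ≈ 2.891 rad (165.6°). The total great-circle distance is δ·R ≈ 2.891 × 3959 ≈ 11445 mi, so the target fraction is f = 5000/11445 ≈ 0.437.
Interpolate at f ≈ 0.437 with slerp weights a = sin((1−f)δ)/sin δ ≈ 4.023, b = sin(fδ)/sin δ ≈ 3.840.
p = a·p₁ + b·p₂ ≈ (0.785, -0.214, 0.582); φ = arcsin(p_z) ≈ 35.57°, λ = atan2(p_y, p_x) ≈ -15.26°.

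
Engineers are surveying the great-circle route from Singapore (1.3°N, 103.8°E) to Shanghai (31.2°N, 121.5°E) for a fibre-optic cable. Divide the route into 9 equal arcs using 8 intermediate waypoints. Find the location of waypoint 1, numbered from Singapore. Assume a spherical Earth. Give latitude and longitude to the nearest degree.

≈ 5°N, 106°E

Convert each endpoint to a unit vector on the sphere (x = cos φ cos λ, y = cos φ sin λ, z = sin φ).
The central angle between the endpoints is δ = arccos(p₁·p₂) ≈ 0.598 rad (34.3°).
Interpolate at f = 1/9 with slerp weights a = sin((1−f)δ)/sin δ ≈ 0.900, b = sin(fδ)/sin δ ≈ 0.118.
p = a·p₁ + b·p₂ ≈ (-0.267, 0.960, 0.082); φ = arcsin(p_z) ≈ 4.68°, λ = atan2(p_y, p_x) ≈ 105.56°.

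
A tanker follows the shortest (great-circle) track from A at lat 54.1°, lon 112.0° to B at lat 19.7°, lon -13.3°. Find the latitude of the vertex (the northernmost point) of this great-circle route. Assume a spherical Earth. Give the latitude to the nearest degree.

≈ 63°

The great circle lies in the plane with unit normal n̂ = (p₁ × p₂)/|p₁ × p₂|.
Here n̂_z ≈ -0.451; the vertex latitude is φ_max = arccos|n̂_z| ≈ 63.2°.
Check via Clairaut: cos φ_max = |cos φ₁| · sin C = cos(54.1°)·sin(50.3°) ≈ 0.451, again giving ≈ 63.2°.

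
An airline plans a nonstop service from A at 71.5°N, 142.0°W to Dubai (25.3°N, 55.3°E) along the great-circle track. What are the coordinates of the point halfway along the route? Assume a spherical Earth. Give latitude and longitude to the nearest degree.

The haversine formula gives a central angle δ ≈ 1.439 rad (82.5°) between the endpoints.
Interpolate at f = 1/2 with slerp weights a = sin((1−f)δ)/sin δ ≈ 0.665, b = sin(fδ)/sin δ ≈ 0.665.
p = a·p₁ + b·p₂ ≈ (0.176, 0.364, 0.915); φ = arcsin(p_z) ≈ 66.14°, λ = atan2(p_y, p_x) ≈ 64.22°.

≈ 66°N, 64°E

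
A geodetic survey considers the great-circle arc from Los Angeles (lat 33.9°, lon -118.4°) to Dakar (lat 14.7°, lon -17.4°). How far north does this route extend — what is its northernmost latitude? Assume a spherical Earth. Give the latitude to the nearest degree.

≈ 38°

The great circle lies in the plane with unit normal n̂ = (p₁ × p₂)/|p₁ × p₂|.
Here n̂_z ≈ +0.788; the vertex latitude is φ_max = arccos|n̂_z| ≈ 38.0°.
Check via Clairaut: cos φ_max = |cos φ₁| · sin C = cos(33.9°)·sin(71.7°) ≈ 0.788, again giving ≈ 38.0°.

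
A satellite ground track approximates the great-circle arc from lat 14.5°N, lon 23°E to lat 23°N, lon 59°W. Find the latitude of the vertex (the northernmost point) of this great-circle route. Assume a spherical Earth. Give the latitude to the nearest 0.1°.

≈ 25.2°N

The great circle lies in the plane with unit normal n̂ = (p₁ × p₂)/|p₁ × p₂|.
Here n̂_z ≈ -0.905; the vertex latitude is φ_max = arccos|n̂_z| ≈ 25.2°.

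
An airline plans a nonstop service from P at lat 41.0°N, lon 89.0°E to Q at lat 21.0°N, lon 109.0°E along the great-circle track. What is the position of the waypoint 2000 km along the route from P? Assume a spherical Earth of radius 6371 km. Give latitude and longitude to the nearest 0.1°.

The haversine formula gives a central angle δ ≈ 0.457 rad (26.2°) between the endpoints. The total great-circle distance is δ·R ≈ 0.457 × 6371 ≈ 2914 km, so the target fraction is f = 2000/2914 ≈ 0.686.
Interpolate at f ≈ 0.686 with slerp weights a = sin((1−f)δ)/sin δ ≈ 0.324, b = sin(fδ)/sin δ ≈ 0.699.
p = a·p₁ + b·p₂ ≈ (-0.208, 0.862, 0.463); φ = arcsin(p_z) ≈ 27.58°, λ = atan2(p_y, p_x) ≈ 103.59°.

≈ lat 27.6°N, lon 103.6°E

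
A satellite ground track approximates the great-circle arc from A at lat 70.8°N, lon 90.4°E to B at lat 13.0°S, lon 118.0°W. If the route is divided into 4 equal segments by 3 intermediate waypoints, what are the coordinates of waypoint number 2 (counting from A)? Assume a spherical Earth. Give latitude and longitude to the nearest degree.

≈ lat 46°N, lon 131°W

Write both endpoints as unit vectors p₁, p₂ with components (cos φ cos λ, cos φ sin λ, sin φ).
The central angle between the endpoints is δ = arccos(p₁·p₂) ≈ 2.088 rad (119.6°).
Interpolate at f = 2/4 with slerp weights a = sin((1−f)δ)/sin δ ≈ 0.994, b = sin(fδ)/sin δ ≈ 0.994.
p = a·p₁ + b·p₂ ≈ (-0.457, -0.528, 0.715); φ = arcsin(p_z) ≈ 45.67°, λ = atan2(p_y, p_x) ≈ -130.86°.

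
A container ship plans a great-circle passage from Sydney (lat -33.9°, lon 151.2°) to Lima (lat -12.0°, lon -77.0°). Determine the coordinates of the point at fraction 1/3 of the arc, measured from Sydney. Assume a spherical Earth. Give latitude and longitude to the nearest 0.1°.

≈ lat -47.9°, lon -160.5°

Convert each endpoint to a unit vector on the sphere (x = cos φ cos λ, y = cos φ sin λ, z = sin φ).
The central angle between the endpoints is δ = arccos(p₁·p₂) ≈ 2.010 rad (115.2°).
Interpolate at f = 1/3 with slerp weights a = sin((1−f)δ)/sin δ ≈ 1.076, b = sin(fδ)/sin δ ≈ 0.686.
p = a·p₁ + b·p₂ ≈ (-0.631, -0.224, -0.743); φ = arcsin(p_z) ≈ -47.95°, λ = atan2(p_y, p_x) ≈ -160.48°.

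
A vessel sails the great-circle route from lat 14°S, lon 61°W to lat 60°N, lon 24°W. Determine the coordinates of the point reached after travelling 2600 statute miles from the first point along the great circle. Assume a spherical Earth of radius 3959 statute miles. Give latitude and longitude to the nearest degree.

From cos δ = sin φ₁ sin φ₂ + cos φ₁ cos φ₂ cos Δλ, the central angle is δ ≈ 1.392 rad (79.7°). The total great-circle distance is δ·R ≈ 1.392 × 3959 ≈ 5511 mi, so the target fraction is f = 2600/5511 ≈ 0.472.
Interpolate at f ≈ 0.472 with slerp weights a = sin((1−f)δ)/sin δ ≈ 0.682, b = sin(fδ)/sin δ ≈ 0.620.
p = a·p₁ + b·p₂ ≈ (0.604, -0.705, 0.372); φ = arcsin(p_z) ≈ 21.86°, λ = atan2(p_y, p_x) ≈ -49.39°.

≈ lat 22°N, lon 49°W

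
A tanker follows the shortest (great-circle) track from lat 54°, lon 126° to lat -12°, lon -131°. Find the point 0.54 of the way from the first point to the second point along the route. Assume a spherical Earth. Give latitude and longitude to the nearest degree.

Convert each endpoint to a unit vector on the sphere (x = cos φ cos λ, y = cos φ sin λ, z = sin φ).
The central angle between the endpoints is δ = arccos(p₁·p₂) ≈ 1.873 rad (107.3°).
Interpolate at f = 0.54 with slerp weights a = sin((1−f)δ)/sin δ ≈ 0.795, b = sin(fδ)/sin δ ≈ 0.888.
p = a·p₁ + b·p₂ ≈ (-0.844, -0.277, 0.458); φ = arcsin(p_z) ≈ 27.29°, λ = atan2(p_y, p_x) ≈ -161.81°.

≈ lat 27°, lon -162°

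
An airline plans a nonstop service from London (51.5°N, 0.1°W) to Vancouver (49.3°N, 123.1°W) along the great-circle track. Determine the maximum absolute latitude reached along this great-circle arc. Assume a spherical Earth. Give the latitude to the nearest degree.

The great circle lies in the plane with unit normal n̂ = (p₁ × p₂)/|p₁ × p₂|.
Here n̂_z ≈ -0.367; the vertex latitude is φ_max = arccos|n̂_z| ≈ 68.5°.
Check via Clairaut: cos φ_max = |cos φ₁| · sin C = cos(51.5°)·sin(36.1°) ≈ 0.367, again giving ≈ 68.5°.

≈ 68°N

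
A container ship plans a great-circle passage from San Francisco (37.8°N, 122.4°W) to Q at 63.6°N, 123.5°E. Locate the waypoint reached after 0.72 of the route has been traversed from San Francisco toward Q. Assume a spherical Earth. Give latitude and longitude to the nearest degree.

From cos δ = sin φ₁ sin φ₂ + cos φ₁ cos φ₂ cos Δλ, the central angle is δ ≈ 1.153 rad (66.1°).
Interpolate at f = 0.72 with slerp weights a = sin((1−f)δ)/sin δ ≈ 0.347, b = sin(fδ)/sin δ ≈ 0.808.
p = a·p₁ + b·p₂ ≈ (-0.345, 0.068, 0.936); φ = arcsin(p_z) ≈ 69.41°, λ = atan2(p_y, p_x) ≈ 168.88°.

≈ 69°N, 169°E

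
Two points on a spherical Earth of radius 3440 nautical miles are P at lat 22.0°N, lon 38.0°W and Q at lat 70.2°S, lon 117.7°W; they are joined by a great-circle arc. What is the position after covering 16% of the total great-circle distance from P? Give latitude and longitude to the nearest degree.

Convert each endpoint to a unit vector on the sphere (x = cos φ cos λ, y = cos φ sin λ, z = sin φ).
The central angle between the endpoints is δ = arccos(p₁·p₂) ≈ 1.872 rad (107.2°).
Interpolate at f = 0.16 with slerp weights a = sin((1−f)δ)/sin δ ≈ 1.047, b = sin(fδ)/sin δ ≈ 0.309.
p = a·p₁ + b·p₂ ≈ (0.716, -0.690, 0.102); φ = arcsin(p_z) ≈ 5.83°, λ = atan2(p_y, p_x) ≈ -43.94°.

≈ lat 6°N, lon 44°W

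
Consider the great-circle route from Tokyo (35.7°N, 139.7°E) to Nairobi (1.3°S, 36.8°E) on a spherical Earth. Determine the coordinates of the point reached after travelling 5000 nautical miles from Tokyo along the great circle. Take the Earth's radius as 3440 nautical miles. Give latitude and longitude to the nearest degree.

≈ 9°N, 51°E

Write both endpoints as unit vectors p₁, p₂ with components (cos φ cos λ, cos φ sin λ, sin φ).
The central angle between the endpoints is δ = arccos(p₁·p₂) ≈ 1.767 rad (101.2°). The total great-circle distance is δ·R ≈ 1.767 × 3440 ≈ 6077 nmi, so the target fraction is f = 5000/6077 ≈ 0.823.
Interpolate at f ≈ 0.823 with slerp weights a = sin((1−f)δ)/sin δ ≈ 0.314, b = sin(fδ)/sin δ ≈ 1.012.
p = a·p₁ + b·p₂ ≈ (0.616, 0.771, 0.160); φ = arcsin(p_z) ≈ 9.22°, λ = atan2(p_y, p_x) ≈ 51.38°.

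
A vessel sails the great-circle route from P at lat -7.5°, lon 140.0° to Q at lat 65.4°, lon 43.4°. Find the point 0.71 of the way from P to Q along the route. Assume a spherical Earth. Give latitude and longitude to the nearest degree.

≈ lat 54°, lon 98°

Convert each endpoint to a unit vector on the sphere (x = cos φ cos λ, y = cos φ sin λ, z = sin φ).
The central angle between the endpoints is δ = arccos(p₁·p₂) ≈ 1.738 rad (99.6°).
Interpolate at f = 0.71 with slerp weights a = sin((1−f)δ)/sin δ ≈ 0.490, b = sin(fδ)/sin δ ≈ 0.957.
p = a·p₁ + b·p₂ ≈ (-0.082, 0.586, 0.806); φ = arcsin(p_z) ≈ 53.73°, λ = atan2(p_y, p_x) ≈ 98.01°.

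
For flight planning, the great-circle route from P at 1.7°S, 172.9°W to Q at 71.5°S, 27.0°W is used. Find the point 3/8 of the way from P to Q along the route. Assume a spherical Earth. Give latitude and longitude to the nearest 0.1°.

The haversine formula gives a central angle δ ≈ 1.807 rad (103.6°) between the endpoints.
Interpolate at f = 3/8 with slerp weights a = sin((1−f)δ)/sin δ ≈ 0.930, b = sin(fδ)/sin δ ≈ 0.645.
p = a·p₁ + b·p₂ ≈ (-0.740, -0.208, -0.639); φ = arcsin(p_z) ≈ -39.74°, λ = atan2(p_y, p_x) ≈ -164.32°.

≈ 39.7°S, 164.3°W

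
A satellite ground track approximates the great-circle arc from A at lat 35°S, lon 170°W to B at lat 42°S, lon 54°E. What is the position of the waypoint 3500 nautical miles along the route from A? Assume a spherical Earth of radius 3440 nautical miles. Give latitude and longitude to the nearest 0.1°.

≈ lat 63.9°S, lon 101.7°E

From cos δ = sin φ₁ sin φ₂ + cos φ₁ cos φ₂ cos Δλ, the central angle is δ ≈ 1.625 rad (93.1°). The total great-circle distance is δ·R ≈ 1.625 × 3440 ≈ 5590 nmi, so the target fraction is f = 3500/5590 ≈ 0.626.
Interpolate at f ≈ 0.626 with slerp weights a = sin((1−f)δ)/sin δ ≈ 0.572, b = sin(fδ)/sin δ ≈ 0.852.
p = a·p₁ + b·p₂ ≈ (-0.089, 0.431, -0.898); φ = arcsin(p_z) ≈ -63.89°, λ = atan2(p_y, p_x) ≈ 101.67°.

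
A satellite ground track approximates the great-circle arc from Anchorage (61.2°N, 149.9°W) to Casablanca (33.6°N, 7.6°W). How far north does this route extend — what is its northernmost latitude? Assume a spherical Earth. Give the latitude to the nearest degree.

≈ 76°N

The great circle lies in the plane with unit normal n̂ = (p₁ × p₂)/|p₁ × p₂|.
Here n̂_z ≈ +0.249; the vertex latitude is φ_max = arccos|n̂_z| ≈ 75.6°.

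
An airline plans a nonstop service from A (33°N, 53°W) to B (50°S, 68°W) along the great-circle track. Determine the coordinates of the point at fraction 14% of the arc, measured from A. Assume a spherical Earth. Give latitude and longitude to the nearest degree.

The haversine formula gives a central angle δ ≈ 1.467 rad (84.1°) between the endpoints.
Interpolate at f = 0.14 with slerp weights a = sin((1−f)δ)/sin δ ≈ 0.958, b = sin(fδ)/sin δ ≈ 0.205.
p = a·p₁ + b·p₂ ≈ (0.533, -0.764, 0.365); φ = arcsin(p_z) ≈ 21.38°, λ = atan2(p_y, p_x) ≈ -55.10°.

≈ (21°N, 55°W)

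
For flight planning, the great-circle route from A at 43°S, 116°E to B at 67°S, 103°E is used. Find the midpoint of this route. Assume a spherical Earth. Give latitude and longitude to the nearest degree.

≈ 55°S, 111°E

Convert each endpoint to a unit vector on the sphere (x = cos φ cos λ, y = cos φ sin λ, z = sin φ).
The central angle between the endpoints is δ = arccos(p₁·p₂) ≈ 0.437 rad (25.0°).
Interpolate at f = 1/2 with slerp weights a = sin((1−f)δ)/sin δ ≈ 0.512, b = sin(fδ)/sin δ ≈ 0.512.
p = a·p₁ + b·p₂ ≈ (-0.209, 0.532, -0.821); φ = arcsin(p_z) ≈ -55.16°, λ = atan2(p_y, p_x) ≈ 111.48°.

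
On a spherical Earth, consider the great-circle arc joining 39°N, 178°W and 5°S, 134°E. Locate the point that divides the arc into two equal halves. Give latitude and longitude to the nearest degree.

≈ 18°N, 155°E

Convert each endpoint to a unit vector on the sphere (x = cos φ cos λ, y = cos φ sin λ, z = sin φ).
The central angle between the endpoints is δ = arccos(p₁·p₂) ≈ 1.089 rad (62.4°).
Interpolate at f = 1/2 with slerp weights a = sin((1−f)δ)/sin δ ≈ 0.585, b = sin(fδ)/sin δ ≈ 0.585.
p = a·p₁ + b·p₂ ≈ (-0.859, 0.403, 0.317); φ = arcsin(p_z) ≈ 18.48°, λ = atan2(p_y, p_x) ≈ 154.85°.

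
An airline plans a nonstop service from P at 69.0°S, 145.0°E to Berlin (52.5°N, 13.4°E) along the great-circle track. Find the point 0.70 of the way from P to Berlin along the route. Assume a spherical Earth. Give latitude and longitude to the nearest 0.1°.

Convert each endpoint to a unit vector on the sphere (x = cos φ cos λ, y = cos φ sin λ, z = sin φ).
The central angle between the endpoints is δ = arccos(p₁·p₂) ≈ 2.658 rad (152.3°).
Interpolate at f = 0.70 with slerp weights a = sin((1−f)δ)/sin δ ≈ 1.540, b = sin(fδ)/sin δ ≈ 2.062.
p = a·p₁ + b·p₂ ≈ (0.769, 0.608, 0.198); φ = arcsin(p_z) ≈ 11.44°, λ = atan2(p_y, p_x) ≈ 38.30°.

≈ 11.4°N, 38.3°E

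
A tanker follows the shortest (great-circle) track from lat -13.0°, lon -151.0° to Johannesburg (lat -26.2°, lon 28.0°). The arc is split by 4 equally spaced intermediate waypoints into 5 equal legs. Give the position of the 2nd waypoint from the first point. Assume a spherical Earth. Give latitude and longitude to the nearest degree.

From cos δ = sin φ₁ sin φ₂ + cos φ₁ cos φ₂ cos Δλ, the central angle is δ ≈ 2.457 rad (140.8°).
Interpolate at f = 2/5 with slerp weights a = sin((1−f)δ)/sin δ ≈ 1.574, b = sin(fδ)/sin δ ≈ 1.316.
p = a·p₁ + b·p₂ ≈ (-0.299, -0.189, -0.935); φ = arcsin(p_z) ≈ -69.27°, λ = atan2(p_y, p_x) ≈ -147.66°.

≈ lat -69°, lon -148°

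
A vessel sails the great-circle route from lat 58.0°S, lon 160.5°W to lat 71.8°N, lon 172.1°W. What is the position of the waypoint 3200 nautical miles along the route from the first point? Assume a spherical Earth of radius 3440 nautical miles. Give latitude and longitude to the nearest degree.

≈ lat 5°S, lon 164°W

Convert each endpoint to a unit vector on the sphere (x = cos φ cos λ, y = cos φ sin λ, z = sin φ).
The central angle between the endpoints is δ = arccos(p₁·p₂) ≈ 2.270 rad (130.1°). The total great-circle distance is δ·R ≈ 2.270 × 3440 ≈ 7808 nmi, so the target fraction is f = 3200/7808 ≈ 0.410.
Interpolate at f ≈ 0.410 with slerp weights a = sin((1−f)δ)/sin δ ≈ 1.272, b = sin(fδ)/sin δ ≈ 1.047.
p = a·p₁ + b·p₂ ≈ (-0.959, -0.270, -0.083); φ = arcsin(p_z) ≈ -4.78°, λ = atan2(p_y, p_x) ≈ -164.28°.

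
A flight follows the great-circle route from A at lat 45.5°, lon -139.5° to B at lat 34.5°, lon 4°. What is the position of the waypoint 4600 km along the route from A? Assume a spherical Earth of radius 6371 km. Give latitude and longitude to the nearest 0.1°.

From cos δ = sin φ₁ sin φ₂ + cos φ₁ cos φ₂ cos Δλ, the central angle is δ ≈ 1.631 rad (93.5°). The total great-circle distance is δ·R ≈ 1.631 × 6371 ≈ 10392 km, so the target fraction is f = 4600/10392 ≈ 0.443.
Interpolate at f ≈ 0.443 with slerp weights a = sin((1−f)δ)/sin δ ≈ 0.790, b = sin(fδ)/sin δ ≈ 0.662.
p = a·p₁ + b·p₂ ≈ (0.123, -0.322, 0.939); φ = arcsin(p_z) ≈ 69.85°, λ = atan2(p_y, p_x) ≈ -69.07°.

≈ lat 69.9°, lon -69.1°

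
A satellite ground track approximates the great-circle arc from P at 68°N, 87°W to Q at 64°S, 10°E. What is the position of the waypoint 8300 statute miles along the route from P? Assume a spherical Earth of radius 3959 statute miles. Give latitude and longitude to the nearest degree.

From cos δ = sin φ₁ sin φ₂ + cos φ₁ cos φ₂ cos Δλ, the central angle is δ ≈ 2.593 rad (148.6°). The total great-circle distance is δ·R ≈ 2.593 × 3959 ≈ 10266 mi, so the target fraction is f = 8300/10266 ≈ 0.808.
Interpolate at f ≈ 0.808 with slerp weights a = sin((1−f)δ)/sin δ ≈ 0.914, b = sin(fδ)/sin δ ≈ 1.659.
p = a·p₁ + b·p₂ ≈ (0.734, -0.216, -0.644); φ = arcsin(p_z) ≈ -40.07°, λ = atan2(p_y, p_x) ≈ -16.37°.

≈ 40°S, 16°W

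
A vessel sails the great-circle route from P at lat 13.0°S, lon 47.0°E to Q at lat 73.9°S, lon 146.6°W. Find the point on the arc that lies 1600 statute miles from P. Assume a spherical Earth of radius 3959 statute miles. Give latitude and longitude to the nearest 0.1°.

From cos δ = sin φ₁ sin φ₂ + cos φ₁ cos φ₂ cos Δλ, the central angle is δ ≈ 1.617 rad (92.7°). The total great-circle distance is δ·R ≈ 1.617 × 3959 ≈ 6403 mi, so the target fraction is f = 1600/6403 ≈ 0.250.
Interpolate at f ≈ 0.250 with slerp weights a = sin((1−f)δ)/sin δ ≈ 0.938, b = sin(fδ)/sin δ ≈ 0.394.
p = a·p₁ + b·p₂ ≈ (0.532, 0.608, -0.589); φ = arcsin(p_z) ≈ -36.10°, λ = atan2(p_y, p_x) ≈ 48.82°.

≈ lat 36.1°S, lon 48.8°E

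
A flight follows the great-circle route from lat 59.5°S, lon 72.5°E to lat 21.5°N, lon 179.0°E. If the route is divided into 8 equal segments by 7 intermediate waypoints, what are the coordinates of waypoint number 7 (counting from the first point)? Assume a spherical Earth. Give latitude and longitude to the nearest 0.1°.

Convert each endpoint to a unit vector on the sphere (x = cos φ cos λ, y = cos φ sin λ, z = sin φ).
The central angle between the endpoints is δ = arccos(p₁·p₂) ≈ 2.037 rad (116.7°).
Interpolate at f = 7/8 with slerp weights a = sin((1−f)δ)/sin δ ≈ 0.282, b = sin(fδ)/sin δ ≈ 1.095.
p = a·p₁ + b·p₂ ≈ (-0.975, 0.154, 0.158); φ = arcsin(p_z) ≈ 9.10°, λ = atan2(p_y, p_x) ≈ 171.01°.

≈ lat 9.1°N, lon 171.0°E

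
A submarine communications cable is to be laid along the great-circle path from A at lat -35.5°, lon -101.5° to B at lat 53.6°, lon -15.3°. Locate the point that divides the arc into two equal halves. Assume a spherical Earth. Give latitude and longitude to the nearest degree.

From cos δ = sin φ₁ sin φ₂ + cos φ₁ cos φ₂ cos Δλ, the central angle is δ ≈ 2.021 rad (115.8°).
Interpolate at f = 1/2 with slerp weights a = sin((1−f)δ)/sin δ ≈ 0.941, b = sin(fδ)/sin δ ≈ 0.941.
p = a·p₁ + b·p₂ ≈ (0.386, -0.898, 0.211); φ = arcsin(p_z) ≈ 12.18°, λ = atan2(p_y, p_x) ≈ -66.75°.

≈ lat 12°, lon -67°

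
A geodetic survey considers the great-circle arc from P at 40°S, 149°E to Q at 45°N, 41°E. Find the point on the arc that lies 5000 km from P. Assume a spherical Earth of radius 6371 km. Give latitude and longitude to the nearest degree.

Convert each endpoint to a unit vector on the sphere (x = cos φ cos λ, y = cos φ sin λ, z = sin φ).
The central angle between the endpoints is δ = arccos(p₁·p₂) ≈ 2.242 rad (128.5°). The total great-circle distance is δ·R ≈ 2.242 × 6371 ≈ 14284 km, so the target fraction is f = 5000/14284 ≈ 0.350.
Interpolate at f ≈ 0.350 with slerp weights a = sin((1−f)δ)/sin δ ≈ 1.269, b = sin(fδ)/sin δ ≈ 0.902.
p = a·p₁ + b·p₂ ≈ (-0.352, 0.919, -0.177); φ = arcsin(p_z) ≈ -10.22°, λ = atan2(p_y, p_x) ≈ 110.93°.

≈ 10°S, 111°E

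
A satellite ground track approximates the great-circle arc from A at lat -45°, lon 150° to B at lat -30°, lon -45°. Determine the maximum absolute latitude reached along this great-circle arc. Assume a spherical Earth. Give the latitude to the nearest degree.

The great circle lies in the plane with unit normal n̂ = (p₁ × p₂)/|p₁ × p₂|.
Here n̂_z ≈ +0.163; the vertex latitude is φ_max = arccos|n̂_z| ≈ 80.6°.
Check via Clairaut: cos φ_max = |cos φ₁| · sin C = cos(45.0°)·sin(166.7°) ≈ 0.163, again giving ≈ 80.6°.

≈ -81°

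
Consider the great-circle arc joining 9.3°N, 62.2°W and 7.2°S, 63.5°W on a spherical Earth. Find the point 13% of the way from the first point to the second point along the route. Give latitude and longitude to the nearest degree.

Convert each endpoint to a unit vector on the sphere (x = cos φ cos λ, y = cos φ sin λ, z = sin φ).
The central angle between the endpoints is δ = arccos(p₁·p₂) ≈ 0.289 rad (16.6°).
Interpolate at f = 0.13 with slerp weights a = sin((1−f)δ)/sin δ ≈ 0.873, b = sin(fδ)/sin δ ≈ 0.132.
p = a·p₁ + b·p₂ ≈ (0.460, -0.879, 0.125); φ = arcsin(p_z) ≈ 7.16°, λ = atan2(p_y, p_x) ≈ -62.37°.

≈ 7°N, 62°W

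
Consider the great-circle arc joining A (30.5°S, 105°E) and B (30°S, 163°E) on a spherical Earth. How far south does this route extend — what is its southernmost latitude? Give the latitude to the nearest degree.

The great circle lies in the plane with unit normal n̂ = (p₁ × p₂)/|p₁ × p₂|.
Here n̂_z ≈ +0.832; the vertex latitude is φ_max = arccos|n̂_z| ≈ 33.7°.

≈ 34°S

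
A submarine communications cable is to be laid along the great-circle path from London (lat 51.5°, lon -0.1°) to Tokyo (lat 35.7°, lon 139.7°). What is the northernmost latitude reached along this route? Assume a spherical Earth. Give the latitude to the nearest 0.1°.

The great circle lies in the plane with unit normal n̂ = (p₁ × p₂)/|p₁ × p₂|.
Here n̂_z ≈ +0.327; the vertex latitude is φ_max = arccos|n̂_z| ≈ 70.9°.
Check via Clairaut: cos φ_max = |cos φ₁| · sin C = cos(51.5°)·sin(31.7°) ≈ 0.327, again giving ≈ 70.9°.

≈ 70.9°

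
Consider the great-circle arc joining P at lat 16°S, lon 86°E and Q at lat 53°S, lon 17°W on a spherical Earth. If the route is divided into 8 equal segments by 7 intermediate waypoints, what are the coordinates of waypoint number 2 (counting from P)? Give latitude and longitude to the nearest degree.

Convert each endpoint to a unit vector on the sphere (x = cos φ cos λ, y = cos φ sin λ, z = sin φ).
The central angle between the endpoints is δ = arccos(p₁·p₂) ≈ 1.481 rad (84.8°).
Interpolate at f = 2/8 with slerp weights a = sin((1−f)δ)/sin δ ≈ 0.900, b = sin(fδ)/sin δ ≈ 0.363.
p = a·p₁ + b·p₂ ≈ (0.269, 0.799, -0.538); φ = arcsin(p_z) ≈ -32.55°, λ = atan2(p_y, p_x) ≈ 71.36°.

≈ lat 33°S, lon 71°E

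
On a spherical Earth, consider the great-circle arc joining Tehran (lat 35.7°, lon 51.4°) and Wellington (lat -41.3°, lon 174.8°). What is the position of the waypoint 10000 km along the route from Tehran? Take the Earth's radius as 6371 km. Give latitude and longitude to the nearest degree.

Convert each endpoint to a unit vector on the sphere (x = cos φ cos λ, y = cos φ sin λ, z = sin φ).
The central angle between the endpoints is δ = arccos(p₁·p₂) ≈ 2.376 rad (136.1°). The total great-circle distance is δ·R ≈ 2.376 × 6371 ≈ 15138 km, so the target fraction is f = 10000/15138 ≈ 0.661.
Interpolate at f ≈ 0.661 with slerp weights a = sin((1−f)δ)/sin δ ≈ 1.042, b = sin(fδ)/sin δ ≈ 1.443.
p = a·p₁ + b·p₂ ≈ (-0.552, 0.759, -0.345); φ = arcsin(p_z) ≈ -20.16°, λ = atan2(p_y, p_x) ≈ 126.01°.

≈ lat -20°, lon 126°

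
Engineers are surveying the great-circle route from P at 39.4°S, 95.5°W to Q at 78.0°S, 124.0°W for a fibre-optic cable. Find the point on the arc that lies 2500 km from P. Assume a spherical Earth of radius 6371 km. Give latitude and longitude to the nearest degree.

The haversine formula gives a central angle δ ≈ 0.704 rad (40.4°) between the endpoints. The total great-circle distance is δ·R ≈ 0.704 × 6371 ≈ 4487 km, so the target fraction is f = 2500/4487 ≈ 0.557.
Interpolate at f ≈ 0.557 with slerp weights a = sin((1−f)δ)/sin δ ≈ 0.474, b = sin(fδ)/sin δ ≈ 0.591.
p = a·p₁ + b·p₂ ≈ (-0.104, -0.466, -0.878); φ = arcsin(p_z) ≈ -61.46°, λ = atan2(p_y, p_x) ≈ -102.54°.

≈ 61°S, 103°W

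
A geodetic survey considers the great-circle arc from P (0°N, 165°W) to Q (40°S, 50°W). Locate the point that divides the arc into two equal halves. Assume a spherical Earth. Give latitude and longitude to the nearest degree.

Convert each endpoint to a unit vector on the sphere (x = cos φ cos λ, y = cos φ sin λ, z = sin φ).
The central angle between the endpoints is δ = arccos(p₁·p₂) ≈ 1.900 rad (108.9°).
Interpolate at f = 1/2 with slerp weights a = sin((1−f)δ)/sin δ ≈ 0.860, b = sin(fδ)/sin δ ≈ 0.860.
p = a·p₁ + b·p₂ ≈ (-0.407, -0.727, -0.553); φ = arcsin(p_z) ≈ -33.55°, λ = atan2(p_y, p_x) ≈ -119.25°.

≈ (34°S, 119°W)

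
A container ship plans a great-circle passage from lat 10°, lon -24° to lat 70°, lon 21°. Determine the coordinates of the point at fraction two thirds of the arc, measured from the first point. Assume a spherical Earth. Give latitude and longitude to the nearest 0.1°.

Write both endpoints as unit vectors p₁, p₂ with components (cos φ cos λ, cos φ sin λ, sin φ).
The central angle between the endpoints is δ = arccos(p₁·p₂) ≈ 1.158 rad (66.3°).
Interpolate at f = 2/3 with slerp weights a = sin((1−f)δ)/sin δ ≈ 0.411, b = sin(fδ)/sin δ ≈ 0.762.
p = a·p₁ + b·p₂ ≈ (0.613, -0.071, 0.787); φ = arcsin(p_z) ≈ 51.90°, λ = atan2(p_y, p_x) ≈ -6.63°.

≈ lat 51.9°, lon -6.6°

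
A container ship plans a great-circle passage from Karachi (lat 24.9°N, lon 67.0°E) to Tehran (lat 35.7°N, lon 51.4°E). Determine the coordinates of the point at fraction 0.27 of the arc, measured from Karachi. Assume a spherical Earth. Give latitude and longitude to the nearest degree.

Write both endpoints as unit vectors p₁, p₂ with components (cos φ cos λ, cos φ sin λ, sin φ).
The central angle between the endpoints is δ = arccos(p₁·p₂) ≈ 0.301 rad (17.2°).
Interpolate at f = 0.27 with slerp weights a = sin((1−f)δ)/sin δ ≈ 0.735, b = sin(fδ)/sin δ ≈ 0.274.
p = a·p₁ + b·p₂ ≈ (0.399, 0.788, 0.469); φ = arcsin(p_z) ≈ 27.99°, λ = atan2(p_y, p_x) ≈ 63.12°.

≈ lat 28°N, lon 63°E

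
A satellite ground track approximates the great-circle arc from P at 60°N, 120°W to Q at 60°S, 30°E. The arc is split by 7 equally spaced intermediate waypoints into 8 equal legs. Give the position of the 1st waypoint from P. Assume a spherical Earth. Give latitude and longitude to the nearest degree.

≈ 50°N, 87°W

The haversine formula gives a central angle δ ≈ 2.882 rad (165.1°) between the endpoints.
Interpolate at f = 1/8 with slerp weights a = sin((1−f)δ)/sin δ ≈ 2.263, b = sin(fδ)/sin δ ≈ 1.374.
p = a·p₁ + b·p₂ ≈ (0.029, -0.637, 0.771); φ = arcsin(p_z) ≈ 50.41°, λ = atan2(p_y, p_x) ≈ -87.40°.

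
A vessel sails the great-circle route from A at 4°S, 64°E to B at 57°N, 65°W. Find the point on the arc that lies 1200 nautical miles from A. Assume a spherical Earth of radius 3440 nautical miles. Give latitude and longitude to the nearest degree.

≈ 14°N, 55°E

Write both endpoints as unit vectors p₁, p₂ with components (cos φ cos λ, cos φ sin λ, sin φ).
The central angle between the endpoints is δ = arccos(p₁·p₂) ≈ 1.983 rad (113.6°). The total great-circle distance is δ·R ≈ 1.983 × 3440 ≈ 6821 nmi, so the target fraction is f = 1200/6821 ≈ 0.176.
Interpolate at f ≈ 0.176 with slerp weights a = sin((1−f)δ)/sin δ ≈ 1.089, b = sin(fδ)/sin δ ≈ 0.373.
p = a·p₁ + b·p₂ ≈ (0.562, 0.792, 0.237); φ = arcsin(p_z) ≈ 13.70°, λ = atan2(p_y, p_x) ≈ 54.65°.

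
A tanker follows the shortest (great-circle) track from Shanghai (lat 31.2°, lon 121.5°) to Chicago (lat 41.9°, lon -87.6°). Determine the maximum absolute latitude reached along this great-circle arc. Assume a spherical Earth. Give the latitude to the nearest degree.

≈ 72°

The great circle lies in the plane with unit normal n̂ = (p₁ × p₂)/|p₁ × p₂|.
Here n̂_z ≈ +0.317; the vertex latitude is φ_max = arccos|n̂_z| ≈ 71.5°.
Check via Clairaut: cos φ_max = |cos φ₁| · sin C = cos(31.2°)·sin(21.7°) ≈ 0.317, again giving ≈ 71.5°.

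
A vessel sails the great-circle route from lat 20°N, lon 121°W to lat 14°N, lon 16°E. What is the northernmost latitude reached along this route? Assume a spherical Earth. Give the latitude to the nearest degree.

≈ 40°N

The great circle lies in the plane with unit normal n̂ = (p₁ × p₂)/|p₁ × p₂|.
Here n̂_z ≈ +0.766; the vertex latitude is φ_max = arccos|n̂_z| ≈ 40.0°.
Check via Clairaut: cos φ_max = |cos φ₁| · sin C = cos(20.0°)·sin(54.6°) ≈ 0.766, again giving ≈ 40.0°.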